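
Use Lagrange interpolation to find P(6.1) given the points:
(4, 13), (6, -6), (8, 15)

Lagrange interpolation formula:
P(x) = Σ yᵢ × Lᵢ(x)
where Lᵢ(x) = Π_{j≠i} (x - xⱼ)/(xᵢ - xⱼ)

L_0(6.1) = (6.1 - 6)/(4 - 6) × (6.1 - 8)/(4 - 8) = -0.023750
L_1(6.1) = (6.1 - 4)/(6 - 4) × (6.1 - 8)/(6 - 8) = 0.997500
L_2(6.1) = (6.1 - 4)/(8 - 4) × (6.1 - 6)/(8 - 6) = 0.026250

P(6.1) = 13×L_0(6.1) + (-6)×L_1(6.1) + 15×L_2(6.1)
P(6.1) = -5.900000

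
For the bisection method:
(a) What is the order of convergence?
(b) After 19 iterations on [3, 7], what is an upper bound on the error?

(a) Bisection has linear (order 1) convergence; the error is halved each step.

(b) Error bound = (b-a)/2^n = (7 - 3)/2^{19}
    = 4/2^{19}

(a) 1 (linear); (b) error ≤ 7.63e-06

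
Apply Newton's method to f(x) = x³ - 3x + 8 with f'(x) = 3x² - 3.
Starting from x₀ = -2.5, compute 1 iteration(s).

f(x) = x³ - 3x + 8
f'(x) = 3x² - 3
x₀ = -2.5

Newton-Raphson formula: x_{n+1} = x_n - f(x_n)/f'(x_n)

Iteration 1:
  f(-2.500000) = -0.125000
  f'(-2.500000) = 15.750000
  x_1 = -2.500000 - (-0.125000)/15.750000 = -2.492063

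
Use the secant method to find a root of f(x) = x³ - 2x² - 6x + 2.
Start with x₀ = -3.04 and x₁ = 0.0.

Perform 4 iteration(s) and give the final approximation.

f(x) = x³ - 2x² - 6x + 2
x₀ = -3.04, x₁ = 0.0

Secant formula: x_{n+1} = x_n - f(x_n)(x_n - x_{n-1})/(f(x_n) - f(x_{n-1}))

Iteration 1:
  f(-3.040000) = -26.337664
  f(0.000000) = 2.000000
  x_2 = 0.000000 - 2.000000×(0.000000 - (-3.040000))/(2.000000 - (-26.337664))
       = -0.214555
Iteration 2:
  f(0.000000) = 2.000000
  f(-0.214555) = 3.185388
  x_3 = -0.214555 - 3.185388×(-0.214555 - 0.000000)/(3.185388 - 2.000000)
       = 0.362000
Iteration 3:
  f(-0.214555) = 3.185388
  f(0.362000) = -0.386653
  x_4 = 0.362000 - (-0.386653)×(0.362000 - (-0.214555))/(-0.386653 - 3.185388)
       = 0.299592
Iteration 4:
  f(0.362000) = -0.386653
  f(0.299592) = 0.049830
  x_5 = 0.299592 - 0.049830×(0.299592 - 0.362000)/(0.049830 - (-0.386653))
       = 0.306716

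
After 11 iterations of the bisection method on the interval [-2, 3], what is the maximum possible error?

Bisection error bound: |error| ≤ (b-a)/2^n
|error| ≤ (3 - (-2))/2^11 = 5/2^11
|error| ≤ 0.0024414062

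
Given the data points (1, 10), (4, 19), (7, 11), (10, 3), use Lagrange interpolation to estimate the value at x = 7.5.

Lagrange interpolation formula:
P(x) = Σ yᵢ × Lᵢ(x)
where Lᵢ(x) = Π_{j≠i} (x - xⱼ)/(xᵢ - xⱼ)

L_0(7.5) = (7.5 - 4)/(1 - 4) × (7.5 - 7)/(1 - 7) × (7.5 - 10)/(1 - 10) = 0.027006
L_1(7.5) = (7.5 - 1)/(4 - 1) × (7.5 - 7)/(4 - 7) × (7.5 - 10)/(4 - 10) = -0.150463
L_2(7.5) = (7.5 - 1)/(7 - 1) × (7.5 - 4)/(7 - 4) × (7.5 - 10)/(7 - 10) = 1.053241
L_3(7.5) = (7.5 - 1)/(10 - 1) × (7.5 - 4)/(10 - 4) × (7.5 - 7)/(10 - 7) = 0.070216

P(7.5) = 10×L_0(7.5) + 19×L_1(7.5) + 11×L_2(7.5) + 3×L_3(7.5)
P(7.5) = 9.207562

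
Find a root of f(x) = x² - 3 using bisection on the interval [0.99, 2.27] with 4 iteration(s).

f(x) = x² - 3
Initial interval: [0.99, 2.27]

Iteration 1:
  c_1 = (0.990000 + 2.270000)/2 = 1.630000
  f(c_1) = f(1.630000) = -0.343100
  f(a) × f(c) ≥ 0, new interval: [1.630000, 2.270000]
Iteration 2:
  c_2 = (1.630000 + 2.270000)/2 = 1.950000
  f(c_2) = f(1.950000) = 0.802500
  f(a) × f(c) < 0, new interval: [1.630000, 1.950000]
Iteration 3:
  c_3 = (1.630000 + 1.950000)/2 = 1.790000
  f(c_3) = f(1.790000) = 0.204100
  f(a) × f(c) < 0, new interval: [1.630000, 1.790000]
Iteration 4:
  c_4 = (1.630000 + 1.790000)/2 = 1.710000
  f(c_4) = f(1.710000) = -0.075900
  f(a) × f(c) ≥ 0, new interval: [1.710000, 1.790000]

After 4 iteration(s), the approximation is c_4 = 1.710000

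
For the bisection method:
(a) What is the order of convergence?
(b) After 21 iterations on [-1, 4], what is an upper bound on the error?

(a) Bisection has linear (order 1) convergence; the error is halved each step.

(b) Error bound = (b-a)/2^n = (4 - (-1))/2^{21}
    = 5/2^{21}

(a) 1 (linear); (b) error ≤ 2.38e-06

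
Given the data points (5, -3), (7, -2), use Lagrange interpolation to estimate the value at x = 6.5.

Lagrange interpolation formula:
P(x) = Σ yᵢ × Lᵢ(x)
where Lᵢ(x) = Π_{j≠i} (x - xⱼ)/(xᵢ - xⱼ)

L_0(6.5) = (6.5 - 7)/(5 - 7) = 0.250000
L_1(6.5) = (6.5 - 5)/(7 - 5) = 0.750000

P(6.5) = (-3)×L_0(6.5) + (-2)×L_1(6.5)
P(6.5) = -2.250000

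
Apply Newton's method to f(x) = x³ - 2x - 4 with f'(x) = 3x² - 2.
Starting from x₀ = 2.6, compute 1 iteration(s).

f(x) = x³ - 2x - 4
f'(x) = 3x² - 2
x₀ = 2.6

Newton-Raphson formula: x_{n+1} = x_n - f(x_n)/f'(x_n)

Iteration 1:
  f(2.600000) = 8.376000
  f'(2.600000) = 18.280000
  x_1 = 2.600000 - 8.376000/18.280000 = 2.141794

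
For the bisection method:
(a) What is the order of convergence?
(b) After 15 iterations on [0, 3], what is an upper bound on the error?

(a) Bisection has linear (order 1) convergence; the error is halved each step.

(b) Error bound = (b-a)/2^n = (3 - 0)/2^{15}
    = 3/2^{15}

(a) 1 (linear); (b) error ≤ 9.16e-05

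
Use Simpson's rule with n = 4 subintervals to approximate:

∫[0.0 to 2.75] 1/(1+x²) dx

f(x) = 1/(1+x²)
a = 0.0, b = 2.75, n = 4
h = (b - a)/n = 0.687500

Simpson's rule: (h/3)[f(x₀) + 4f(x₁) + 2f(x₂) + ... + f(xₙ)]

x_0 = 0.0000, f(x_0) = 1.000000, coefficient = 1
x_1 = 0.6875, f(x_1) = 0.679045, coefficient = 4
x_2 = 1.3750, f(x_2) = 0.345946, coefficient = 2
x_3 = 2.0625, f(x_3) = 0.190335, coefficient = 4
x_4 = 2.7500, f(x_4) = 0.116788, coefficient = 1

I ≈ (0.687500/3) × 5.286199 = 1.211421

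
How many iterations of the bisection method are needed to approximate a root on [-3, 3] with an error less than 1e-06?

We need (b-a)/2^n ≤ 1e-06
(3 - (-3))/2^n ≤ 1e-06
6/2^n ≤ 1e-06
2^n ≥ 6000000
n ≥ log₂(6000000) = 22.52
n ≥ 23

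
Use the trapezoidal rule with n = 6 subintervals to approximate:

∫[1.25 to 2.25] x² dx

f(x) = x²
a = 1.25, b = 2.25, n = 6
h = (b - a)/n = 0.166667

Trapezoidal rule: (h/2)[f(x₀) + 2f(x₁) + 2f(x₂) + ... + f(xₙ)]

x_0 = 1.2500, f(x_0) = 1.562500, coefficient = 1
x_1 = 1.4167, f(x_1) = 2.006944, coefficient = 2
x_2 = 1.5833, f(x_2) = 2.506944, coefficient = 2
x_3 = 1.7500, f(x_3) = 3.062500, coefficient = 2
x_4 = 1.9167, f(x_4) = 3.673611, coefficient = 2
x_5 = 2.0833, f(x_5) = 4.340278, coefficient = 2
x_6 = 2.2500, f(x_6) = 5.062500, coefficient = 1

I ≈ (0.166667/2) × 37.805556 = 3.150463
Exact value: 3.145833
Error: 0.004630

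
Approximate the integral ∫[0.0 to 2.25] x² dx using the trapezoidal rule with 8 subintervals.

f(x) = x²
a = 0.0, b = 2.25, n = 8
h = (b - a)/n = 0.281250

Trapezoidal rule: (h/2)[f(x₀) + 2f(x₁) + 2f(x₂) + ... + f(xₙ)]

x_0 = 0.0000, f(x_0) = 0.000000, coefficient = 1
x_1 = 0.2812, f(x_1) = 0.079102, coefficient = 2
x_2 = 0.5625, f(x_2) = 0.316406, coefficient = 2
x_3 = 0.8438, f(x_3) = 0.711914, coefficient = 2
x_4 = 1.1250, f(x_4) = 1.265625, coefficient = 2
x_5 = 1.4062, f(x_5) = 1.977539, coefficient = 2
x_6 = 1.6875, f(x_6) = 2.847656, coefficient = 2
x_7 = 1.9688, f(x_7) = 3.875977, coefficient = 2
x_8 = 2.2500, f(x_8) = 5.062500, coefficient = 1

I ≈ (0.281250/2) × 27.210938 = 3.826538
Exact value: 3.796875
Error: 0.029663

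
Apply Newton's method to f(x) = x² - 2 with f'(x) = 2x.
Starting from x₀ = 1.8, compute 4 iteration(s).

f(x) = x² - 2
f'(x) = 2x
x₀ = 1.8

Newton-Raphson formula: x_{n+1} = x_n - f(x_n)/f'(x_n)

Iteration 1:
  f(1.800000) = 1.240000
  f'(1.800000) = 3.600000
  x_1 = 1.800000 - 1.240000/3.600000 = 1.455556
Iteration 2:
  f(1.455556) = 0.118642
  f'(1.455556) = 2.911111
  x_2 = 1.455556 - 0.118642/2.911111 = 1.414801
Iteration 3:
  f(1.414801) = 0.001661
  f'(1.414801) = 2.829601
  x_3 = 1.414801 - 0.001661/2.829601 = 1.414214
Iteration 4:
  f(1.414214) = 0.000000
  f'(1.414214) = 2.828427
  x_4 = 1.414214 - 0.000000/2.828427 = 1.414214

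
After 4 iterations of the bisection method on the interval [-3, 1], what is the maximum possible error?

Bisection error bound: |error| ≤ (b-a)/2^n
|error| ≤ (1 - (-3))/2^4 = 4/2^4
|error| ≤ 0.2500000000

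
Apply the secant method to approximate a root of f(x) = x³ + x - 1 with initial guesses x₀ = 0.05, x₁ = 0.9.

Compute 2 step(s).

f(x) = x³ + x - 1
x₀ = 0.05, x₁ = 0.9

Secant formula: x_{n+1} = x_n - f(x_n)(x_n - x_{n-1})/(f(x_n) - f(x_{n-1}))

Iteration 1:
  f(0.050000) = -0.949875
  f(0.900000) = 0.629000
  x_2 = 0.900000 - 0.629000×(0.900000 - 0.050000)/(0.629000 - (-0.949875))
       = 0.561373
Iteration 2:
  f(0.900000) = 0.629000
  f(0.561373) = -0.261716
  x_3 = 0.561373 - (-0.261716)×(0.561373 - 0.900000)/(-0.261716 - 0.629000)
       = 0.660871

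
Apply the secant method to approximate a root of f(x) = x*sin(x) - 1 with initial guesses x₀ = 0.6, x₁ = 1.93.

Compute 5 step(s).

f(x) = x*sin(x) - 1
x₀ = 0.6, x₁ = 1.93

Secant formula: x_{n+1} = x_n - f(x_n)(x_n - x_{n-1})/(f(x_n) - f(x_{n-1}))

Iteration 1:
  f(0.600000) = -0.661215
  f(1.930000) = 0.806822
  x_2 = 1.930000 - 0.806822×(1.930000 - 0.600000)/(0.806822 - (-0.661215))
       = 1.199042
Iteration 2:
  f(1.930000) = 0.806822
  f(1.199042) = 0.117137
  x_3 = 1.199042 - 0.117137×(1.199042 - 1.930000)/(0.117137 - 0.806822)
       = 1.074895
Iteration 3:
  f(1.199042) = 0.117137
  f(1.074895) = -0.054587
  x_4 = 1.074895 - (-0.054587)×(1.074895 - 1.199042)/(-0.054587 - 0.117137)
       = 1.114358
Iteration 4:
  f(1.074895) = -0.054587
  f(1.114358) = 0.000279
  x_5 = 1.114358 - 0.000279×(1.114358 - 1.074895)/(0.000279 - (-0.054587))
       = 1.114157
Iteration 5:
  f(1.114358) = 0.000279
  f(1.114157) = 0.000000
  x_6 = 1.114157 - 0.000000×(1.114157 - 1.114358)/(0.000000 - 0.000279)
       = 1.114157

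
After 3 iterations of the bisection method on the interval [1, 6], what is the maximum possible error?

Bisection error bound: |error| ≤ (b-a)/2^n
|error| ≤ (6 - 1)/2^3 = 5/2^3
|error| ≤ 0.6250000000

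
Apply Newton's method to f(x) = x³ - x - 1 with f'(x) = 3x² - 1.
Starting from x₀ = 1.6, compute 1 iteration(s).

f(x) = x³ - x - 1
f'(x) = 3x² - 1
x₀ = 1.6

Newton-Raphson formula: x_{n+1} = x_n - f(x_n)/f'(x_n)

Iteration 1:
  f(1.600000) = 1.496000
  f'(1.600000) = 6.680000
  x_1 = 1.600000 - 1.496000/6.680000 = 1.376048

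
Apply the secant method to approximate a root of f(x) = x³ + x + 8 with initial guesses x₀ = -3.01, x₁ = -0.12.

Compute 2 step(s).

f(x) = x³ + x + 8
x₀ = -3.01, x₁ = -0.12

Secant formula: x_{n+1} = x_n - f(x_n)(x_n - x_{n-1})/(f(x_n) - f(x_{n-1}))

Iteration 1:
  f(-3.010000) = -22.280901
  f(-0.120000) = 7.878272
  x_2 = -0.120000 - 7.878272×(-0.120000 - (-3.010000))/(7.878272 - (-22.280901))
       = -0.874935
Iteration 2:
  f(-0.120000) = 7.878272
  f(-0.874935) = 6.455293
  x_3 = -0.874935 - 6.455293×(-0.874935 - (-0.120000))/(6.455293 - 7.878272)
       = -4.299670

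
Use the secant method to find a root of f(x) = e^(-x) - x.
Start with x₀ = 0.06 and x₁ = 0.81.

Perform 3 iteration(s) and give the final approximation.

f(x) = e^(-x) - x
x₀ = 0.06, x₁ = 0.81

Secant formula: x_{n+1} = x_n - f(x_n)(x_n - x_{n-1})/(f(x_n) - f(x_{n-1}))

Iteration 1:
  f(0.060000) = 0.881765
  f(0.810000) = -0.365142
  x_2 = 0.810000 - (-0.365142)×(0.810000 - 0.060000)/(-0.365142 - 0.881765)
       = 0.590371
Iteration 2:
  f(0.810000) = -0.365142
  f(0.590371) = -0.036250
  x_3 = 0.590371 - (-0.036250)×(0.590371 - 0.810000)/(-0.036250 - (-0.365142))
       = 0.566164
Iteration 3:
  f(0.590371) = -0.036250
  f(0.566164) = 0.001535
  x_4 = 0.566164 - 0.001535×(0.566164 - 0.590371)/(0.001535 - (-0.036250))
       = 0.567147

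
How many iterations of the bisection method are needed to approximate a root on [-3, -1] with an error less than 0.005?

We need (b-a)/2^n ≤ 0.005
(-1 - (-3))/2^n ≤ 0.005
2/2^n ≤ 0.005
2^n ≥ 400
n ≥ log₂(400) = 8.64
n ≥ 9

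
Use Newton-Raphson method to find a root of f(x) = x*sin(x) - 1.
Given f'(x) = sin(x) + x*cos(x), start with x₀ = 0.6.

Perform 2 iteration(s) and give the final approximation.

f(x) = x*sin(x) - 1
f'(x) = sin(x) + x*cos(x)
x₀ = 0.6

Newton-Raphson formula: x_{n+1} = x_n - f(x_n)/f'(x_n)

Iteration 1:
  f(0.600000) = -0.661215
  f'(0.600000) = 1.059844
  x_1 = 0.600000 - (-0.661215)/1.059844 = 1.223879
Iteration 2:
  f(1.223879) = 0.150967
  f'(1.223879) = 1.356545
  x_2 = 1.223879 - 0.150967/1.356545 = 1.112591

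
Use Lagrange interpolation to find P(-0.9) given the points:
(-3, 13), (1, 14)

Lagrange interpolation formula:
P(x) = Σ yᵢ × Lᵢ(x)
where Lᵢ(x) = Π_{j≠i} (x - xⱼ)/(xᵢ - xⱼ)

L_0(-0.9) = (-0.9 - 1)/(-3 - 1) = 0.475000
L_1(-0.9) = (-0.9 - (-3))/(1 - (-3)) = 0.525000

P(-0.9) = 13×L_0(-0.9) + 14×L_1(-0.9)
P(-0.9) = 13.525000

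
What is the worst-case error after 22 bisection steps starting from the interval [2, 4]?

Bisection error bound: |error| ≤ (b-a)/2^n
|error| ≤ (4 - 2)/2^22 = 2/2^22
|error| ≤ 0.0000004768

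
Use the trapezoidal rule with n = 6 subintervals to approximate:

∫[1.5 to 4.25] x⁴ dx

f(x) = x⁴
a = 1.5, b = 4.25, n = 6
h = (b - a)/n = 0.458333

Trapezoidal rule: (h/2)[f(x₀) + 2f(x₁) + 2f(x₂) + ... + f(xₙ)]

x_0 = 1.5000, f(x_0) = 5.062500, coefficient = 1
x_1 = 1.9583, f(x_1) = 14.707758, coefficient = 2
x_2 = 2.4167, f(x_2) = 34.108845, coefficient = 2
x_3 = 2.8750, f(x_3) = 68.320557, coefficient = 2
x_4 = 3.3333, f(x_4) = 123.456790, coefficient = 2
x_5 = 3.7917, f(x_5) = 206.690541, coefficient = 2
x_6 = 4.2500, f(x_6) = 326.253906, coefficient = 1

I ≈ (0.458333/2) × 1225.885387 = 280.932068
Exact value: 275.797070
Error: 5.134997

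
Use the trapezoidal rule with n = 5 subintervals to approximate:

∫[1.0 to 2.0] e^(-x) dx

f(x) = e^(-x)
a = 1.0, b = 2.0, n = 5
h = (b - a)/n = 0.200000

Trapezoidal rule: (h/2)[f(x₀) + 2f(x₁) + 2f(x₂) + ... + f(xₙ)]

x_0 = 1.0000, f(x_0) = 0.367879, coefficient = 1
x_1 = 1.2000, f(x_1) = 0.301194, coefficient = 2
x_2 = 1.4000, f(x_2) = 0.246597, coefficient = 2
x_3 = 1.6000, f(x_3) = 0.201897, coefficient = 2
x_4 = 1.8000, f(x_4) = 0.165299, coefficient = 2
x_5 = 2.0000, f(x_5) = 0.135335, coefficient = 1

I ≈ (0.200000/2) × 2.333188 = 0.233319
Exact value: 0.232544
Error: 0.000775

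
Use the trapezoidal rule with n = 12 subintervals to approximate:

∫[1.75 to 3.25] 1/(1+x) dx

f(x) = 1/(1+x)
a = 1.75, b = 3.25, n = 12
h = (b - a)/n = 0.125000

Trapezoidal rule: (h/2)[f(x₀) + 2f(x₁) + 2f(x₂) + ... + f(xₙ)]

x_0 = 1.7500, f(x_0) = 0.363636, coefficient = 1
x_1 = 1.8750, f(x_1) = 0.347826, coefficient = 2
x_2 = 2.0000, f(x_2) = 0.333333, coefficient = 2
x_3 = 2.1250, f(x_3) = 0.320000, coefficient = 2
x_4 = 2.2500, f(x_4) = 0.307692, coefficient = 2
x_5 = 2.3750, f(x_5) = 0.296296, coefficient = 2
x_6 = 2.5000, f(x_6) = 0.285714, coefficient = 2
x_7 = 2.6250, f(x_7) = 0.275862, coefficient = 2
x_8 = 2.7500, f(x_8) = 0.266667, coefficient = 2
x_9 = 2.8750, f(x_9) = 0.258065, coefficient = 2
x_10 = 3.0000, f(x_10) = 0.250000, coefficient = 2
x_11 = 3.1250, f(x_11) = 0.242424, coefficient = 2
x_12 = 3.2500, f(x_12) = 0.235294, coefficient = 1

I ≈ (0.125000/2) × 6.966690 = 0.435418
Exact value: 0.435318
Error: 0.000100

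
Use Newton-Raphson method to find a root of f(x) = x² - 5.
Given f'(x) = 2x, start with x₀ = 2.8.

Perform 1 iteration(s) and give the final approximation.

f(x) = x² - 5
f'(x) = 2x
x₀ = 2.8

Newton-Raphson formula: x_{n+1} = x_n - f(x_n)/f'(x_n)

Iteration 1:
  f(2.800000) = 2.840000
  f'(2.800000) = 5.600000
  x_1 = 2.800000 - 2.840000/5.600000 = 2.292857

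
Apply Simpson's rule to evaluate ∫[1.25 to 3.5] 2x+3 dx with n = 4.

f(x) = 2x+3
a = 1.25, b = 3.5, n = 4
h = (b - a)/n = 0.562500

Simpson's rule: (h/3)[f(x₀) + 4f(x₁) + 2f(x₂) + ... + f(xₙ)]

x_0 = 1.2500, f(x_0) = 5.500000, coefficient = 1
x_1 = 1.8125, f(x_1) = 6.625000, coefficient = 4
x_2 = 2.3750, f(x_2) = 7.750000, coefficient = 2
x_3 = 2.9375, f(x_3) = 8.875000, coefficient = 4
x_4 = 3.5000, f(x_4) = 10.000000, coefficient = 1

I ≈ (0.562500/3) × 93.000000 = 17.437500
Exact value: 17.437500
Error: 0.000000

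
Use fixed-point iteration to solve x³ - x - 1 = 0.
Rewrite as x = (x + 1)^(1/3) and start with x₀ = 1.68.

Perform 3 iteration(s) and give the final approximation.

Equation: x³ - x - 1 = 0
Fixed-point form: x = (x + 1)^(1/3)
x₀ = 1.68

x_1 = g(1.680000) = 1.389030
x_2 = g(1.389030) = 1.336823
x_3 = g(1.336823) = 1.327013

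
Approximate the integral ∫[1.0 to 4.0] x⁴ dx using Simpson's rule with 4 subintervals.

f(x) = x⁴
a = 1.0, b = 4.0, n = 4
h = (b - a)/n = 0.750000

Simpson's rule: (h/3)[f(x₀) + 4f(x₁) + 2f(x₂) + ... + f(xₙ)]

x_0 = 1.0000, f(x_0) = 1.000000, coefficient = 1
x_1 = 1.7500, f(x_1) = 9.378906, coefficient = 4
x_2 = 2.5000, f(x_2) = 39.062500, coefficient = 2
x_3 = 3.2500, f(x_3) = 111.566406, coefficient = 4
x_4 = 4.0000, f(x_4) = 256.000000, coefficient = 1

I ≈ (0.750000/3) × 818.906250 = 204.726562
Exact value: 204.600000
Error: 0.126562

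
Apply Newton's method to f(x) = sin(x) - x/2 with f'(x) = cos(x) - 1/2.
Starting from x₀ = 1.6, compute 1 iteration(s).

f(x) = sin(x) - x/2
f'(x) = cos(x) - 1/2
x₀ = 1.6

Newton-Raphson formula: x_{n+1} = x_n - f(x_n)/f'(x_n)

Iteration 1:
  f(1.600000) = 0.199574
  f'(1.600000) = -0.529200
  x_1 = 1.600000 - 0.199574/(-0.529200) = 1.977124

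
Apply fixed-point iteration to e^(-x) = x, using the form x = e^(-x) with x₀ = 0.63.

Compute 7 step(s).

Equation: e^(-x) = x
Fixed-point form: x = e^(-x)
x₀ = 0.63

x_1 = g(0.630000) = 0.532592
x_2 = g(0.532592) = 0.587081
x_3 = g(0.587081) = 0.555948
x_4 = g(0.555948) = 0.573529
x_5 = g(0.573529) = 0.563533
x_6 = g(0.563533) = 0.569194
x_7 = g(0.569194) = 0.565981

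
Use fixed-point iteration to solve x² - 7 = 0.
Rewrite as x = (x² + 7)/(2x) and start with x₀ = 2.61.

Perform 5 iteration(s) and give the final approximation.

Equation: x² - 7 = 0
Fixed-point form: x = (x² + 7)/(2x)
x₀ = 2.61

x_1 = g(2.610000) = 2.645996
x_2 = g(2.645996) = 2.645751
x_3 = g(2.645751) = 2.645751
x_4 = g(2.645751) = 2.645751
x_5 = g(2.645751) = 2.645751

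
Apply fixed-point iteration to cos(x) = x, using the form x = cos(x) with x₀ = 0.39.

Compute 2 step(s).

Equation: cos(x) = x
Fixed-point form: x = cos(x)
x₀ = 0.39

x_1 = g(0.390000) = 0.924909
x_2 = g(0.924909) = 0.601907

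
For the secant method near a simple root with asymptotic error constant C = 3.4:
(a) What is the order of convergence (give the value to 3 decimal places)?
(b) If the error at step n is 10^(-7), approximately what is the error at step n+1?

(a) Secant method has superlinear convergence with order φ = (1+√5)/2 ≈ 1.618.
    This means |e_{n+1}| ≈ C|e_n|^1.618.

(b) With |e_n| = 10^(-7) and C = 3.4:
    |e_{n+1}| ≈ 3.4 × (10^(-7))^1.618 = 3.4 × 10^(-11.33)

(a) ≈ 1.618 (golden ratio); (b) |e_{n+1}| ≈ 1.604e-11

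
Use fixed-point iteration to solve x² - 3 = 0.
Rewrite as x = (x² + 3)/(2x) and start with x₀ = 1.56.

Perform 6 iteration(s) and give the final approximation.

Equation: x² - 3 = 0
Fixed-point form: x = (x² + 3)/(2x)
x₀ = 1.56

x_1 = g(1.560000) = 1.741538
x_2 = g(1.741538) = 1.732077
x_3 = g(1.732077) = 1.732051
x_4 = g(1.732051) = 1.732051
x_5 = g(1.732051) = 1.732051
x_6 = g(1.732051) = 1.732051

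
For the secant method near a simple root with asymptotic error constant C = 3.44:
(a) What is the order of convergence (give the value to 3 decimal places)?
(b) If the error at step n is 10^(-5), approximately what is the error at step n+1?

(a) Secant method has superlinear convergence with order φ = (1+√5)/2 ≈ 1.618.
    This means |e_{n+1}| ≈ C|e_n|^1.618.

(b) With |e_n| = 10^(-5) and C = 3.44:
    |e_{n+1}| ≈ 3.44 × (10^(-5))^1.618 = 3.44 × 10^(-8.09)

(a) ≈ 1.618 (golden ratio); (b) |e_{n+1}| ≈ 2.795e-08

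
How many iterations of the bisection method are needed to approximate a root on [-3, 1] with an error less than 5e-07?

We need (b-a)/2^n ≤ 5e-07
(1 - (-3))/2^n ≤ 5e-07
4/2^n ≤ 5e-07
2^n ≥ 8000000
n ≥ log₂(8000000) = 22.93
n ≥ 23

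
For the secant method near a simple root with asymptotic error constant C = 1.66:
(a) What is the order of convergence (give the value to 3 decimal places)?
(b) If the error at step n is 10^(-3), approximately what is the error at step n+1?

(a) Secant method has superlinear convergence with order φ = (1+√5)/2 ≈ 1.618.
    This means |e_{n+1}| ≈ C|e_n|^1.618.

(b) With |e_n| = 10^(-3) and C = 1.66:
    |e_{n+1}| ≈ 1.66 × (10^(-3))^1.618 = 1.66 × 10^(-4.85)

(a) ≈ 1.618 (golden ratio); (b) |e_{n+1}| ≈ 2.323e-05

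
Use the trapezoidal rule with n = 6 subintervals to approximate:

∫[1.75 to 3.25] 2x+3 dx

f(x) = 2x+3
a = 1.75, b = 3.25, n = 6
h = (b - a)/n = 0.250000

Trapezoidal rule: (h/2)[f(x₀) + 2f(x₁) + 2f(x₂) + ... + f(xₙ)]

x_0 = 1.7500, f(x_0) = 6.500000, coefficient = 1
x_1 = 2.0000, f(x_1) = 7.000000, coefficient = 2
x_2 = 2.2500, f(x_2) = 7.500000, coefficient = 2
x_3 = 2.5000, f(x_3) = 8.000000, coefficient = 2
x_4 = 2.7500, f(x_4) = 8.500000, coefficient = 2
x_5 = 3.0000, f(x_5) = 9.000000, coefficient = 2
x_6 = 3.2500, f(x_6) = 9.500000, coefficient = 1

I ≈ (0.250000/2) × 96.000000 = 12.000000
Exact value: 12.000000
Error: 0.000000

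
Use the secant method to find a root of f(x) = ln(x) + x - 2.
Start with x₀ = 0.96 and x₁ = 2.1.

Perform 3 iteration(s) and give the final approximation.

f(x) = ln(x) + x - 2
x₀ = 0.96, x₁ = 2.1

Secant formula: x_{n+1} = x_n - f(x_n)(x_n - x_{n-1})/(f(x_n) - f(x_{n-1}))

Iteration 1:
  f(0.960000) = -1.080822
  f(2.100000) = 0.841937
  x_2 = 2.100000 - 0.841937×(2.100000 - 0.960000)/(0.841937 - (-1.080822))
       = 1.600817
Iteration 2:
  f(2.100000) = 0.841937
  f(1.600817) = 0.071331
  x_3 = 1.600817 - 0.071331×(1.600817 - 2.100000)/(0.071331 - 0.841937)
       = 1.554610
Iteration 3:
  f(1.600817) = 0.071331
  f(1.554610) = -0.004165
  x_4 = 1.554610 - (-0.004165)×(1.554610 - 1.600817)/(-0.004165 - 0.071331)
       = 1.557159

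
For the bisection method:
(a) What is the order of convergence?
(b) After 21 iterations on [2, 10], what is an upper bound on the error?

(a) Bisection has linear (order 1) convergence; the error is halved each step.

(b) Error bound = (b-a)/2^n = (10 - 2)/2^{21}
    = 8/2^{21}

(a) 1 (linear); (b) error ≤ 3.81e-06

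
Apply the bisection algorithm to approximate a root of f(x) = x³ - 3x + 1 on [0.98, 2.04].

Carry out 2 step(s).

f(x) = x³ - 3x + 1
Initial interval: [0.98, 2.04]

Iteration 1:
  c_1 = (0.980000 + 2.040000)/2 = 1.510000
  f(c_1) = f(1.510000) = -0.087049
  f(a) × f(c) ≥ 0, new interval: [1.510000, 2.040000]
Iteration 2:
  c_2 = (1.510000 + 2.040000)/2 = 1.775000
  f(c_2) = f(1.775000) = 1.267359
  f(a) × f(c) < 0, new interval: [1.510000, 1.775000]

After 2 iteration(s), the approximation is c_2 = 1.775000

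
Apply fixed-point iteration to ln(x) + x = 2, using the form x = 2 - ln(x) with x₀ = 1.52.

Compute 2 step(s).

Equation: ln(x) + x = 2
Fixed-point form: x = 2 - ln(x)
x₀ = 1.52

x_1 = g(1.520000) = 1.581290
x_2 = g(1.581290) = 1.541759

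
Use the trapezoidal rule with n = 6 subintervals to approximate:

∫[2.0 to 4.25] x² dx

f(x) = x²
a = 2.0, b = 4.25, n = 6
h = (b - a)/n = 0.375000

Trapezoidal rule: (h/2)[f(x₀) + 2f(x₁) + 2f(x₂) + ... + f(xₙ)]

x_0 = 2.0000, f(x_0) = 4.000000, coefficient = 1
x_1 = 2.3750, f(x_1) = 5.640625, coefficient = 2
x_2 = 2.7500, f(x_2) = 7.562500, coefficient = 2
x_3 = 3.1250, f(x_3) = 9.765625, coefficient = 2
x_4 = 3.5000, f(x_4) = 12.250000, coefficient = 2
x_5 = 3.8750, f(x_5) = 15.015625, coefficient = 2
x_6 = 4.2500, f(x_6) = 18.062500, coefficient = 1

I ≈ (0.375000/2) × 122.531250 = 22.974609
Exact value: 22.921875
Error: 0.052734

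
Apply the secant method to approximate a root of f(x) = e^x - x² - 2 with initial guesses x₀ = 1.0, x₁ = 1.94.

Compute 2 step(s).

f(x) = e^x - x² - 2
x₀ = 1.0, x₁ = 1.94

Secant formula: x_{n+1} = x_n - f(x_n)(x_n - x_{n-1})/(f(x_n) - f(x_{n-1}))

Iteration 1:
  f(1.000000) = -0.281718
  f(1.940000) = 1.195151
  x_2 = 1.940000 - 1.195151×(1.940000 - 1.000000)/(1.195151 - (-0.281718))
       = 1.179308
Iteration 2:
  f(1.940000) = 1.195151
  f(1.179308) = -0.138644
  x_3 = 1.179308 - (-0.138644)×(1.179308 - 1.940000)/(-0.138644 - 1.195151)
       = 1.258380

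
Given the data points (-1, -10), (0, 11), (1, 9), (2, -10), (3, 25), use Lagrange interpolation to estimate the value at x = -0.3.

Lagrange interpolation formula:
P(x) = Σ yᵢ × Lᵢ(x)
where Lᵢ(x) = Π_{j≠i} (x - xⱼ)/(xᵢ - xⱼ)

L_0(-0.3) = (-0.3 - 0)/(-1 - 0) × (-0.3 - 1)/(-1 - 1) × (-0.3 - 2)/(-1 - 2) × (-0.3 - 3)/(-1 - 3) = 0.123337
L_1(-0.3) = (-0.3 - (-1))/(0 - (-1)) × (-0.3 - 1)/(0 - 1) × (-0.3 - 2)/(0 - 2) × (-0.3 - 3)/(0 - 3) = 1.151150
L_2(-0.3) = (-0.3 - (-1))/(1 - (-1)) × (-0.3 - 0)/(1 - 0) × (-0.3 - 2)/(1 - 2) × (-0.3 - 3)/(1 - 3) = -0.398475
L_3(-0.3) = (-0.3 - (-1))/(2 - (-1)) × (-0.3 - 0)/(2 - 0) × (-0.3 - 1)/(2 - 1) × (-0.3 - 3)/(2 - 3) = 0.150150
L_4(-0.3) = (-0.3 - (-1))/(3 - (-1)) × (-0.3 - 0)/(3 - 0) × (-0.3 - 1)/(3 - 1) × (-0.3 - 2)/(3 - 2) = -0.026162

P(-0.3) = (-10)×L_0(-0.3) + 11×L_1(-0.3) + 9×L_2(-0.3) + (-10)×L_3(-0.3) + 25×L_4(-0.3)
P(-0.3) = 5.687437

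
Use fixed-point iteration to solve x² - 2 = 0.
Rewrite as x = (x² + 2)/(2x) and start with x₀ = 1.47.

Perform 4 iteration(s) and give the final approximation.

Equation: x² - 2 = 0
Fixed-point form: x = (x² + 2)/(2x)
x₀ = 1.47

x_1 = g(1.470000) = 1.415272
x_2 = g(1.415272) = 1.414214
x_3 = g(1.414214) = 1.414214
x_4 = g(1.414214) = 1.414214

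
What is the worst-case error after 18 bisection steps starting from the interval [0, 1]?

Bisection error bound: |error| ≤ (b-a)/2^n
|error| ≤ (1 - 0)/2^18 = 1/2^18
|error| ≤ 0.0000038147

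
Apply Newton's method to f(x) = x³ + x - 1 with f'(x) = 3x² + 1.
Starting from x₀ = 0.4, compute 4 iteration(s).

f(x) = x³ + x - 1
f'(x) = 3x² + 1
x₀ = 0.4

Newton-Raphson formula: x_{n+1} = x_n - f(x_n)/f'(x_n)

Iteration 1:
  f(0.400000) = -0.536000
  f'(0.400000) = 1.480000
  x_1 = 0.400000 - (-0.536000)/1.480000 = 0.762162
Iteration 2:
  f(0.762162) = 0.204895
  f'(0.762162) = 2.742673
  x_2 = 0.762162 - 0.204895/2.742673 = 0.687456
Iteration 3:
  f(0.687456) = 0.012344
  f'(0.687456) = 2.417786
  x_3 = 0.687456 - 0.012344/2.417786 = 0.682350
Iteration 4:
  f(0.682350) = 0.000054
  f'(0.682350) = 2.396805
  x_4 = 0.682350 - 0.000054/2.396805 = 0.682328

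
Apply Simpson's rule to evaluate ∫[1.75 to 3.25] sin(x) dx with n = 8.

f(x) = sin(x)
a = 1.75, b = 3.25, n = 8
h = (b - a)/n = 0.187500

Simpson's rule: (h/3)[f(x₀) + 4f(x₁) + 2f(x₂) + ... + f(xₙ)]

x_0 = 1.7500, f(x_0) = 0.983986, coefficient = 1
x_1 = 1.9375, f(x_1) = 0.933514, coefficient = 4
x_2 = 2.1250, f(x_2) = 0.850320, coefficient = 2
x_3 = 2.3125, f(x_3) = 0.737319, coefficient = 4
x_4 = 2.5000, f(x_4) = 0.598472, coefficient = 2
x_5 = 2.6875, f(x_5) = 0.438647, coefficient = 4
x_6 = 2.8750, f(x_6) = 0.263446, coefficient = 2
x_7 = 3.0625, f(x_7) = 0.079010, coefficient = 4
x_8 = 3.2500, f(x_8) = -0.108195, coefficient = 1

I ≈ (0.187500/3) × 13.054228 = 0.815889
Exact value: 0.815884
Error: 0.000006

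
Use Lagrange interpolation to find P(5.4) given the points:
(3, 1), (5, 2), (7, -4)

Lagrange interpolation formula:
P(x) = Σ yᵢ × Lᵢ(x)
where Lᵢ(x) = Π_{j≠i} (x - xⱼ)/(xᵢ - xⱼ)

L_0(5.4) = (5.4 - 5)/(3 - 5) × (5.4 - 7)/(3 - 7) = -0.080000
L_1(5.4) = (5.4 - 3)/(5 - 3) × (5.4 - 7)/(5 - 7) = 0.960000
L_2(5.4) = (5.4 - 3)/(7 - 3) × (5.4 - 5)/(7 - 5) = 0.120000

P(5.4) = 1×L_0(5.4) + 2×L_1(5.4) + (-4)×L_2(5.4)
P(5.4) = 1.360000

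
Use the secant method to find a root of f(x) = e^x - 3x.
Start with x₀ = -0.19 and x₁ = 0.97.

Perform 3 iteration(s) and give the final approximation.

f(x) = e^x - 3x
x₀ = -0.19, x₁ = 0.97

Secant formula: x_{n+1} = x_n - f(x_n)(x_n - x_{n-1})/(f(x_n) - f(x_{n-1}))

Iteration 1:
  f(-0.190000) = 1.396959
  f(0.970000) = -0.272056
  x_2 = 0.970000 - (-0.272056)×(0.970000 - (-0.190000))/(-0.272056 - 1.396959)
       = 0.780916
Iteration 2:
  f(0.970000) = -0.272056
  f(0.780916) = -0.159276
  x_3 = 0.780916 - (-0.159276)×(0.780916 - 0.970000)/(-0.159276 - (-0.272056))
       = 0.513875
Iteration 3:
  f(0.780916) = -0.159276
  f(0.513875) = 0.130132
  x_4 = 0.513875 - 0.130132×(0.513875 - 0.780916)/(0.130132 - (-0.159276))
       = 0.633949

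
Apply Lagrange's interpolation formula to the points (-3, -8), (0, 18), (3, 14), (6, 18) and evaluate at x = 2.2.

Lagrange interpolation formula:
P(x) = Σ yᵢ × Lᵢ(x)
where Lᵢ(x) = Π_{j≠i} (x - xⱼ)/(xᵢ - xⱼ)

L_0(2.2) = (2.2 - 0)/(-3 - 0) × (2.2 - 3)/(-3 - 3) × (2.2 - 6)/(-3 - 6) = -0.041284
L_1(2.2) = (2.2 - (-3))/(0 - (-3)) × (2.2 - 3)/(0 - 3) × (2.2 - 6)/(0 - 6) = 0.292741
L_2(2.2) = (2.2 - (-3))/(3 - (-3)) × (2.2 - 0)/(3 - 0) × (2.2 - 6)/(3 - 6) = 0.805037
L_3(2.2) = (2.2 - (-3))/(6 - (-3)) × (2.2 - 0)/(6 - 0) × (2.2 - 3)/(6 - 3) = -0.056494

P(2.2) = (-8)×L_0(2.2) + 18×L_1(2.2) + 14×L_2(2.2) + 18×L_3(2.2)
P(2.2) = 15.853235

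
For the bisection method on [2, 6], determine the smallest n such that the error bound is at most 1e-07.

We need (b-a)/2^n ≤ 1e-07
(6 - 2)/2^n ≤ 1e-07
4/2^n ≤ 1e-07
2^n ≥ 40000000
n ≥ log₂(40000000) = 25.25
n ≥ 26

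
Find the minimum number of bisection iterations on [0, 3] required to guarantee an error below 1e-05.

We need (b-a)/2^n ≤ 1e-05
(3 - 0)/2^n ≤ 1e-05
3/2^n ≤ 1e-05
2^n ≥ 300000
n ≥ log₂(300000) = 18.19
n ≥ 19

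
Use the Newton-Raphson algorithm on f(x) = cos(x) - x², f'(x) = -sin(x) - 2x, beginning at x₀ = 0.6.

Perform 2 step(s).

f(x) = cos(x) - x²
f'(x) = -sin(x) - 2x
x₀ = 0.6

Newton-Raphson formula: x_{n+1} = x_n - f(x_n)/f'(x_n)

Iteration 1:
  f(0.600000) = 0.465336
  f'(0.600000) = -1.764642
  x_1 = 0.600000 - 0.465336/(-1.764642) = 0.863700
Iteration 2:
  f(0.863700) = -0.096348
  f'(0.863700) = -2.487650
  x_2 = 0.863700 - (-0.096348)/(-2.487650) = 0.824969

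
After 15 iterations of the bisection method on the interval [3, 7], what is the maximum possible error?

Bisection error bound: |error| ≤ (b-a)/2^n
|error| ≤ (7 - 3)/2^15 = 4/2^15
|error| ≤ 0.0001220703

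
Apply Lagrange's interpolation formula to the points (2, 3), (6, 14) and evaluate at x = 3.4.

Lagrange interpolation formula:
P(x) = Σ yᵢ × Lᵢ(x)
where Lᵢ(x) = Π_{j≠i} (x - xⱼ)/(xᵢ - xⱼ)

L_0(3.4) = (3.4 - 6)/(2 - 6) = 0.650000
L_1(3.4) = (3.4 - 2)/(6 - 2) = 0.350000

P(3.4) = 3×L_0(3.4) + 14×L_1(3.4)
P(3.4) = 6.850000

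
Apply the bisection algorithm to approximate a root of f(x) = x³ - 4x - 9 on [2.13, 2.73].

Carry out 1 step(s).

f(x) = x³ - 4x - 9
Initial interval: [2.13, 2.73]

Iteration 1:
  c_1 = (2.130000 + 2.730000)/2 = 2.430000
  f(c_1) = f(2.430000) = -4.371093
  f(a) × f(c) ≥ 0, new interval: [2.430000, 2.730000]

After 1 iteration(s), the approximation is c_1 = 2.430000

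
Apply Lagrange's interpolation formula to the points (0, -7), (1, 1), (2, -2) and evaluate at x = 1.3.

Lagrange interpolation formula:
P(x) = Σ yᵢ × Lᵢ(x)
where Lᵢ(x) = Π_{j≠i} (x - xⱼ)/(xᵢ - xⱼ)

L_0(1.3) = (1.3 - 1)/(0 - 1) × (1.3 - 2)/(0 - 2) = -0.105000
L_1(1.3) = (1.3 - 0)/(1 - 0) × (1.3 - 2)/(1 - 2) = 0.910000
L_2(1.3) = (1.3 - 0)/(2 - 0) × (1.3 - 1)/(2 - 1) = 0.195000

P(1.3) = (-7)×L_0(1.3) + 1×L_1(1.3) + (-2)×L_2(1.3)
P(1.3) = 1.255000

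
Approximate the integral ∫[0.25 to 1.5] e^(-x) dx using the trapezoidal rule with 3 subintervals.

f(x) = e^(-x)
a = 0.25, b = 1.5, n = 3
h = (b - a)/n = 0.416667

Trapezoidal rule: (h/2)[f(x₀) + 2f(x₁) + 2f(x₂) + ... + f(xₙ)]

x_0 = 0.2500, f(x_0) = 0.778801, coefficient = 1
x_1 = 0.6667, f(x_1) = 0.513417, coefficient = 2
x_2 = 1.0833, f(x_2) = 0.338465, coefficient = 2
x_3 = 1.5000, f(x_3) = 0.223130, coefficient = 1

I ≈ (0.416667/2) × 2.705696 = 0.563687
Exact value: 0.555671
Error: 0.008016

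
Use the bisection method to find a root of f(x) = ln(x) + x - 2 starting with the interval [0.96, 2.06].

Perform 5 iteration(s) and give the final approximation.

f(x) = ln(x) + x - 2
Initial interval: [0.96, 2.06]

Iteration 1:
  c_1 = (0.960000 + 2.060000)/2 = 1.510000
  f(c_1) = f(1.510000) = -0.077890
  f(a) × f(c) ≥ 0, new interval: [1.510000, 2.060000]
Iteration 2:
  c_2 = (1.510000 + 2.060000)/2 = 1.785000
  f(c_2) = f(1.785000) = 0.364418
  f(a) × f(c) < 0, new interval: [1.510000, 1.785000]
Iteration 3:
  c_3 = (1.510000 + 1.785000)/2 = 1.647500
  f(c_3) = f(1.647500) = 0.146759
  f(a) × f(c) < 0, new interval: [1.510000, 1.647500]
Iteration 4:
  c_4 = (1.510000 + 1.647500)/2 = 1.578750
  f(c_4) = f(1.578750) = 0.035383
  f(a) × f(c) < 0, new interval: [1.510000, 1.578750]
Iteration 5:
  c_5 = (1.510000 + 1.578750)/2 = 1.544375
  f(c_5) = f(1.544375) = -0.021006
  f(a) × f(c) ≥ 0, new interval: [1.544375, 1.578750]

After 5 iteration(s), the approximation is c_5 = 1.544375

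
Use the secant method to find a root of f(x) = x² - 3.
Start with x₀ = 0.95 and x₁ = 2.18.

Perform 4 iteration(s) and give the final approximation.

f(x) = x² - 3
x₀ = 0.95, x₁ = 2.18

Secant formula: x_{n+1} = x_n - f(x_n)(x_n - x_{n-1})/(f(x_n) - f(x_{n-1}))

Iteration 1:
  f(0.950000) = -2.097500
  f(2.180000) = 1.752400
  x_2 = 2.180000 - 1.752400×(2.180000 - 0.950000)/(1.752400 - (-2.097500))
       = 1.620128
Iteration 2:
  f(2.180000) = 1.752400
  f(1.620128) = -0.375186
  x_3 = 1.620128 - (-0.375186)×(1.620128 - 2.180000)/(-0.375186 - 1.752400)
       = 1.718858
Iteration 3:
  f(1.620128) = -0.375186
  f(1.718858) = -0.045529
  x_4 = 1.718858 - (-0.045529)×(1.718858 - 1.620128)/(-0.045529 - (-0.375186))
       = 1.732493
Iteration 4:
  f(1.718858) = -0.045529
  f(1.732493) = 0.001532
  x_5 = 1.732493 - 0.001532×(1.732493 - 1.718858)/(0.001532 - (-0.045529))
       = 1.732049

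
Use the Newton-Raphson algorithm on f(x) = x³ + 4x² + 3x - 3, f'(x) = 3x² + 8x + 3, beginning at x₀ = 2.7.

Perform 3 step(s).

f(x) = x³ + 4x² + 3x - 3
f'(x) = 3x² + 8x + 3
x₀ = 2.7

Newton-Raphson formula: x_{n+1} = x_n - f(x_n)/f'(x_n)

Iteration 1:
  f(2.700000) = 53.943000
  f'(2.700000) = 46.470000
  x_1 = 2.700000 - 53.943000/46.470000 = 1.539187
Iteration 2:
  f(1.539187) = 14.740421
  f'(1.539187) = 22.420778
  x_2 = 1.539187 - 14.740421/22.420778 = 0.881742
Iteration 3:
  f(0.881742) = 3.440628
  f'(0.881742) = 12.386342
  x_3 = 0.881742 - 3.440628/12.386342 = 0.603966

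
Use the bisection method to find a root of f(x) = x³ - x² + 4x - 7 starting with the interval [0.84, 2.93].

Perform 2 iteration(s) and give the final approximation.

f(x) = x³ - x² + 4x - 7
Initial interval: [0.84, 2.93]

Iteration 1:
  c_1 = (0.840000 + 2.930000)/2 = 1.885000
  f(c_1) = f(1.885000) = 3.684604
  f(a) × f(c) < 0, new interval: [0.840000, 1.885000]
Iteration 2:
  c_2 = (0.840000 + 1.885000)/2 = 1.362500
  f(c_2) = f(1.362500) = -0.877053
  f(a) × f(c) ≥ 0, new interval: [1.362500, 1.885000]

After 2 iteration(s), the approximation is c_2 = 1.362500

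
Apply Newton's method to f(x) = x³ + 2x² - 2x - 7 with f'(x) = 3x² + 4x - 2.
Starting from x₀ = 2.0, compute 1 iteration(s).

f(x) = x³ + 2x² - 2x - 7
f'(x) = 3x² + 4x - 2
x₀ = 2.0

Newton-Raphson formula: x_{n+1} = x_n - f(x_n)/f'(x_n)

Iteration 1:
  f(2.000000) = 5.000000
  f'(2.000000) = 18.000000
  x_1 = 2.000000 - 5.000000/18.000000 = 1.722222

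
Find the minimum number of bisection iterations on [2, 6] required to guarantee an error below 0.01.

We need (b-a)/2^n ≤ 0.01
(6 - 2)/2^n ≤ 0.01
4/2^n ≤ 0.01
2^n ≥ 400
n ≥ log₂(400) = 8.64
n ≥ 9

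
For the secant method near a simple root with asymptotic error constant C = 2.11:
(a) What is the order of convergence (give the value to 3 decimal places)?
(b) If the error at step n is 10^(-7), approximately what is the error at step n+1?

(a) Secant method has superlinear convergence with order φ = (1+√5)/2 ≈ 1.618.
    This means |e_{n+1}| ≈ C|e_n|^1.618.

(b) With |e_n| = 10^(-7) and C = 2.11:
    |e_{n+1}| ≈ 2.11 × (10^(-7))^1.618 = 2.11 × 10^(-11.33)

(a) ≈ 1.618 (golden ratio); (b) |e_{n+1}| ≈ 9.955e-12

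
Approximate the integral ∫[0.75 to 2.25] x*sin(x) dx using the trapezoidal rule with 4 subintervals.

f(x) = x*sin(x)
a = 0.75, b = 2.25, n = 4
h = (b - a)/n = 0.375000

Trapezoidal rule: (h/2)[f(x₀) + 2f(x₁) + 2f(x₂) + ... + f(xₙ)]

x_0 = 0.7500, f(x_0) = 0.511229, coefficient = 1
x_1 = 1.1250, f(x_1) = 1.015051, coefficient = 2
x_2 = 1.5000, f(x_2) = 1.496242, coefficient = 2
x_3 = 1.8750, f(x_3) = 1.788911, coefficient = 2
x_4 = 2.2500, f(x_4) = 1.750665, coefficient = 1

I ≈ (0.375000/2) × 10.862302 = 2.036682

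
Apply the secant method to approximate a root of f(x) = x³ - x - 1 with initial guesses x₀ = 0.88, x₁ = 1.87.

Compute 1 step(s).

f(x) = x³ - x - 1
x₀ = 0.88, x₁ = 1.87

Secant formula: x_{n+1} = x_n - f(x_n)(x_n - x_{n-1})/(f(x_n) - f(x_{n-1}))

Iteration 1:
  f(0.880000) = -1.198528
  f(1.870000) = 3.669203
  x_2 = 1.870000 - 3.669203×(1.870000 - 0.880000)/(3.669203 - (-1.198528))
       = 1.123757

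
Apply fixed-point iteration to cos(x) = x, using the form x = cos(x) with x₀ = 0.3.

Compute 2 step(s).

Equation: cos(x) = x
Fixed-point form: x = cos(x)
x₀ = 0.3

x_1 = g(0.300000) = 0.955336
x_2 = g(0.955336) = 0.577334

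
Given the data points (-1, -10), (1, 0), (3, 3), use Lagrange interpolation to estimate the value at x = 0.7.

Lagrange interpolation formula:
P(x) = Σ yᵢ × Lᵢ(x)
where Lᵢ(x) = Π_{j≠i} (x - xⱼ)/(xᵢ - xⱼ)

L_0(0.7) = (0.7 - 1)/(-1 - 1) × (0.7 - 3)/(-1 - 3) = 0.086250
L_1(0.7) = (0.7 - (-1))/(1 - (-1)) × (0.7 - 3)/(1 - 3) = 0.977500
L_2(0.7) = (0.7 - (-1))/(3 - (-1)) × (0.7 - 1)/(3 - 1) = -0.063750

P(0.7) = (-10)×L_0(0.7) + 0×L_1(0.7) + 3×L_2(0.7)
P(0.7) = -1.053750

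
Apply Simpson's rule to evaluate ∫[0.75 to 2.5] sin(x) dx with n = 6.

f(x) = sin(x)
a = 0.75, b = 2.5, n = 6
h = (b - a)/n = 0.291667

Simpson's rule: (h/3)[f(x₀) + 4f(x₁) + 2f(x₂) + ... + f(xₙ)]

x_0 = 0.7500, f(x_0) = 0.681639, coefficient = 1
x_1 = 1.0417, f(x_1) = 0.863247, coefficient = 4
x_2 = 1.3333, f(x_2) = 0.971938, coefficient = 2
x_3 = 1.6250, f(x_3) = 0.998531, coefficient = 4
x_4 = 1.9167, f(x_4) = 0.940781, coefficient = 2
x_5 = 2.2083, f(x_5) = 0.803564, coefficient = 4
x_6 = 2.5000, f(x_6) = 0.598472, coefficient = 1

I ≈ (0.291667/3) × 15.766917 = 1.532895
Exact value: 1.532832
Error: 0.000062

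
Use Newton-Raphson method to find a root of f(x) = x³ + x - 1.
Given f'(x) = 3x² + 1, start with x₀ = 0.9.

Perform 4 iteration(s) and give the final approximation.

f(x) = x³ + x - 1
f'(x) = 3x² + 1
x₀ = 0.9

Newton-Raphson formula: x_{n+1} = x_n - f(x_n)/f'(x_n)

Iteration 1:
  f(0.900000) = 0.629000
  f'(0.900000) = 3.430000
  x_1 = 0.900000 - 0.629000/3.430000 = 0.716618
Iteration 2:
  f(0.716618) = 0.084631
  f'(0.716618) = 2.540624
  x_2 = 0.716618 - 0.084631/2.540624 = 0.683307
Iteration 3:
  f(0.683307) = 0.002349
  f'(0.683307) = 2.400725
  x_3 = 0.683307 - 0.002349/2.400725 = 0.682329
Iteration 4:
  f(0.682329) = 0.000002
  f'(0.682329) = 2.396717
  x_4 = 0.682329 - 0.000002/2.396717 = 0.682328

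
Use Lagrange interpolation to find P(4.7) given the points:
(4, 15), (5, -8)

Lagrange interpolation formula:
P(x) = Σ yᵢ × Lᵢ(x)
where Lᵢ(x) = Π_{j≠i} (x - xⱼ)/(xᵢ - xⱼ)

L_0(4.7) = (4.7 - 5)/(4 - 5) = 0.300000
L_1(4.7) = (4.7 - 4)/(5 - 4) = 0.700000

P(4.7) = 15×L_0(4.7) + (-8)×L_1(4.7)
P(4.7) = -1.100000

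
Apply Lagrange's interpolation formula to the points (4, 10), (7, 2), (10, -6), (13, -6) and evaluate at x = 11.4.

Lagrange interpolation formula:
P(x) = Σ yᵢ × Lᵢ(x)
where Lᵢ(x) = Π_{j≠i} (x - xⱼ)/(xᵢ - xⱼ)

L_0(11.4) = (11.4 - 7)/(4 - 7) × (11.4 - 10)/(4 - 10) × (11.4 - 13)/(4 - 13) = 0.060840
L_1(11.4) = (11.4 - 4)/(7 - 4) × (11.4 - 10)/(7 - 10) × (11.4 - 13)/(7 - 13) = -0.306963
L_2(11.4) = (11.4 - 4)/(10 - 4) × (11.4 - 7)/(10 - 7) × (11.4 - 13)/(10 - 13) = 0.964741
L_3(11.4) = (11.4 - 4)/(13 - 4) × (11.4 - 7)/(13 - 7) × (11.4 - 10)/(13 - 10) = 0.281383

P(11.4) = 10×L_0(11.4) + 2×L_1(11.4) + (-6)×L_2(11.4) + (-6)×L_3(11.4)
P(11.4) = -7.482272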